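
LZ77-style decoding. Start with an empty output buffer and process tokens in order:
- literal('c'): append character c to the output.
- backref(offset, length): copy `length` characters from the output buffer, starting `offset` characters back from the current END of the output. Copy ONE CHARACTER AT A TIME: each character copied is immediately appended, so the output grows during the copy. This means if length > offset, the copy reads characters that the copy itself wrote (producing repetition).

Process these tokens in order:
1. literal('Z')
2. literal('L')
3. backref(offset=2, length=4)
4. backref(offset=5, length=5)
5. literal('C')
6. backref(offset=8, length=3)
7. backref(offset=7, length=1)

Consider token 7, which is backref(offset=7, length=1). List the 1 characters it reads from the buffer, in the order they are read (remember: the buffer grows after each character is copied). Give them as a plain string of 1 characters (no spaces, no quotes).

Answer: L

Derivation:
Token 1: literal('Z'). Output: "Z"
Token 2: literal('L'). Output: "ZL"
Token 3: backref(off=2, len=4) (overlapping!). Copied 'ZLZL' from pos 0. Output: "ZLZLZL"
Token 4: backref(off=5, len=5). Copied 'LZLZL' from pos 1. Output: "ZLZLZLLZLZL"
Token 5: literal('C'). Output: "ZLZLZLLZLZLC"
Token 6: backref(off=8, len=3). Copied 'ZLL' from pos 4. Output: "ZLZLZLLZLZLCZLL"
Token 7: backref(off=7, len=1). Buffer before: "ZLZLZLLZLZLCZLL" (len 15)
  byte 1: read out[8]='L', append. Buffer now: "ZLZLZLLZLZLCZLLL"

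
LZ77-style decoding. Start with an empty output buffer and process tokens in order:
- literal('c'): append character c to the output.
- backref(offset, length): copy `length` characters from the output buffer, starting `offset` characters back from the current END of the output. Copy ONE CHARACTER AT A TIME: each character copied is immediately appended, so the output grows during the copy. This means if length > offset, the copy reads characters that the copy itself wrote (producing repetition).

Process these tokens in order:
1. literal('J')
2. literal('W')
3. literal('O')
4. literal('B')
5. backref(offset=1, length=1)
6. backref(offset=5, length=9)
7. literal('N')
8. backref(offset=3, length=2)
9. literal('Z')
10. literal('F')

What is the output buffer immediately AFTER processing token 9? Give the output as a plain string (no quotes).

Answer: JWOBBJWOBBJWOBNOBZ

Derivation:
Token 1: literal('J'). Output: "J"
Token 2: literal('W'). Output: "JW"
Token 3: literal('O'). Output: "JWO"
Token 4: literal('B'). Output: "JWOB"
Token 5: backref(off=1, len=1). Copied 'B' from pos 3. Output: "JWOBB"
Token 6: backref(off=5, len=9) (overlapping!). Copied 'JWOBBJWOB' from pos 0. Output: "JWOBBJWOBBJWOB"
Token 7: literal('N'). Output: "JWOBBJWOBBJWOBN"
Token 8: backref(off=3, len=2). Copied 'OB' from pos 12. Output: "JWOBBJWOBBJWOBNOB"
Token 9: literal('Z'). Output: "JWOBBJWOBBJWOBNOBZ"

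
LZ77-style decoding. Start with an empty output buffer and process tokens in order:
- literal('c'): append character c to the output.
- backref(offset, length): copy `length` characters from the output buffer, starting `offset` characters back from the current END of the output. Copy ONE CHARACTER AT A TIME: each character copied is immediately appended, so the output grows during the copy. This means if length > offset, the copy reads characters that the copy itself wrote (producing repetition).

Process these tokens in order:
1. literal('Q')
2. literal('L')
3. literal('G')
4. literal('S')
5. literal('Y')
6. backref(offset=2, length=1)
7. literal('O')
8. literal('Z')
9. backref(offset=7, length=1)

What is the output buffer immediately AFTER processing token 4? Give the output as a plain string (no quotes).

Answer: QLGS

Derivation:
Token 1: literal('Q'). Output: "Q"
Token 2: literal('L'). Output: "QL"
Token 3: literal('G'). Output: "QLG"
Token 4: literal('S'). Output: "QLGS"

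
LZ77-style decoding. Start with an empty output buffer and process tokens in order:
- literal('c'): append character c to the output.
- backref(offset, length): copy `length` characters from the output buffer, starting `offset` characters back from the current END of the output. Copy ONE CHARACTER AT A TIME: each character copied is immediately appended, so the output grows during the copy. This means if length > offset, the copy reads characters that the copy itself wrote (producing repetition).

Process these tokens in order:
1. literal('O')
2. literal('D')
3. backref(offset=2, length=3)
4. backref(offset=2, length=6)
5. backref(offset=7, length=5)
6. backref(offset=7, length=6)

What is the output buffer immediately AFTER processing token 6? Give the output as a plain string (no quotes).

Answer: ODODODODODOODODODOODOD

Derivation:
Token 1: literal('O'). Output: "O"
Token 2: literal('D'). Output: "OD"
Token 3: backref(off=2, len=3) (overlapping!). Copied 'ODO' from pos 0. Output: "ODODO"
Token 4: backref(off=2, len=6) (overlapping!). Copied 'DODODO' from pos 3. Output: "ODODODODODO"
Token 5: backref(off=7, len=5). Copied 'ODODO' from pos 4. Output: "ODODODODODOODODO"
Token 6: backref(off=7, len=6). Copied 'DOODOD' from pos 9. Output: "ODODODODODOODODODOODOD"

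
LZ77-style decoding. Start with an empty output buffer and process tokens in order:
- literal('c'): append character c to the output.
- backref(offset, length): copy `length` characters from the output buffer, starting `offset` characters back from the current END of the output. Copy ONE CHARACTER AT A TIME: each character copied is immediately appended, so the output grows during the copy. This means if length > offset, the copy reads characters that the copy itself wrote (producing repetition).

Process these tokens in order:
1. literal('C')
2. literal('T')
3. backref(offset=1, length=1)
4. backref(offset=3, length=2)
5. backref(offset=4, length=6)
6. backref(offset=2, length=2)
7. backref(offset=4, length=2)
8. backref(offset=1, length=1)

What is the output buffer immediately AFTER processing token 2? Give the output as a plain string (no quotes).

Token 1: literal('C'). Output: "C"
Token 2: literal('T'). Output: "CT"

Answer: CT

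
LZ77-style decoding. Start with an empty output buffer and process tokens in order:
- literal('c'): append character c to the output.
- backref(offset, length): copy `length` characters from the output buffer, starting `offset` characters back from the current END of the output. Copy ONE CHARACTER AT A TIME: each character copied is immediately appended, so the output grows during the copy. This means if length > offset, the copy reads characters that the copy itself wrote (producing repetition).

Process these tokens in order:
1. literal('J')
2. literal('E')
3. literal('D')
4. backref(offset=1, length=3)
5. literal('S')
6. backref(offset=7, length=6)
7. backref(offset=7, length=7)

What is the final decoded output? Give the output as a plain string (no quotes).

Token 1: literal('J'). Output: "J"
Token 2: literal('E'). Output: "JE"
Token 3: literal('D'). Output: "JED"
Token 4: backref(off=1, len=3) (overlapping!). Copied 'DDD' from pos 2. Output: "JEDDDD"
Token 5: literal('S'). Output: "JEDDDDS"
Token 6: backref(off=7, len=6). Copied 'JEDDDD' from pos 0. Output: "JEDDDDSJEDDDD"
Token 7: backref(off=7, len=7). Copied 'SJEDDDD' from pos 6. Output: "JEDDDDSJEDDDDSJEDDDD"

Answer: JEDDDDSJEDDDDSJEDDDD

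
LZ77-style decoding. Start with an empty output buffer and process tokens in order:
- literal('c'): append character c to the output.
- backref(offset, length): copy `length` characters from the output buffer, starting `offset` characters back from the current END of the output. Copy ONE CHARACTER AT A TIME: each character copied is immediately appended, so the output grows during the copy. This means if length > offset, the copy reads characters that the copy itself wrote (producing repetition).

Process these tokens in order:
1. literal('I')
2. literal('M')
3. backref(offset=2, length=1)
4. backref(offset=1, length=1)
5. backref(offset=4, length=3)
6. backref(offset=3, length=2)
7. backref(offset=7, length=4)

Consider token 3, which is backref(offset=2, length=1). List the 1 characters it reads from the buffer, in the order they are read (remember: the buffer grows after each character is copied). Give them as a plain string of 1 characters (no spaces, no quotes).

Token 1: literal('I'). Output: "I"
Token 2: literal('M'). Output: "IM"
Token 3: backref(off=2, len=1). Buffer before: "IM" (len 2)
  byte 1: read out[0]='I', append. Buffer now: "IMI"

Answer: I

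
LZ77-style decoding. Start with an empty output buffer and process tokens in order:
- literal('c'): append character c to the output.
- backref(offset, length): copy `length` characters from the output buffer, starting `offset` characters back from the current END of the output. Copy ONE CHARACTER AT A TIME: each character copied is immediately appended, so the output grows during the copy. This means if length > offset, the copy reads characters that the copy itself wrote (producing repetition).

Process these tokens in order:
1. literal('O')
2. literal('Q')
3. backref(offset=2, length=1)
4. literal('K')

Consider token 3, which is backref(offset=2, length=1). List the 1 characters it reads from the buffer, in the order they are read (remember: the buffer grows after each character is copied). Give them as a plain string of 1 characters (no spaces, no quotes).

Answer: O

Derivation:
Token 1: literal('O'). Output: "O"
Token 2: literal('Q'). Output: "OQ"
Token 3: backref(off=2, len=1). Buffer before: "OQ" (len 2)
  byte 1: read out[0]='O', append. Buffer now: "OQO"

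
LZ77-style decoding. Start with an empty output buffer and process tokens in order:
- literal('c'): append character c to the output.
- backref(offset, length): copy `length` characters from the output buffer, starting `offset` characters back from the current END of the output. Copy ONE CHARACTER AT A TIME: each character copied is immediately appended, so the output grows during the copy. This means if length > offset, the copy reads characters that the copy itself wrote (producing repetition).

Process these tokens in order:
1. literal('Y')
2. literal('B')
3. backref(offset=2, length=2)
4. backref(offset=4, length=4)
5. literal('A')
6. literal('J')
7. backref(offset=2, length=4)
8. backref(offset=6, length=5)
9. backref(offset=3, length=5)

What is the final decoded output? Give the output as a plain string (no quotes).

Token 1: literal('Y'). Output: "Y"
Token 2: literal('B'). Output: "YB"
Token 3: backref(off=2, len=2). Copied 'YB' from pos 0. Output: "YBYB"
Token 4: backref(off=4, len=4). Copied 'YBYB' from pos 0. Output: "YBYBYBYB"
Token 5: literal('A'). Output: "YBYBYBYBA"
Token 6: literal('J'). Output: "YBYBYBYBAJ"
Token 7: backref(off=2, len=4) (overlapping!). Copied 'AJAJ' from pos 8. Output: "YBYBYBYBAJAJAJ"
Token 8: backref(off=6, len=5). Copied 'AJAJA' from pos 8. Output: "YBYBYBYBAJAJAJAJAJA"
Token 9: backref(off=3, len=5) (overlapping!). Copied 'AJAAJ' from pos 16. Output: "YBYBYBYBAJAJAJAJAJAAJAAJ"

Answer: YBYBYBYBAJAJAJAJAJAAJAAJ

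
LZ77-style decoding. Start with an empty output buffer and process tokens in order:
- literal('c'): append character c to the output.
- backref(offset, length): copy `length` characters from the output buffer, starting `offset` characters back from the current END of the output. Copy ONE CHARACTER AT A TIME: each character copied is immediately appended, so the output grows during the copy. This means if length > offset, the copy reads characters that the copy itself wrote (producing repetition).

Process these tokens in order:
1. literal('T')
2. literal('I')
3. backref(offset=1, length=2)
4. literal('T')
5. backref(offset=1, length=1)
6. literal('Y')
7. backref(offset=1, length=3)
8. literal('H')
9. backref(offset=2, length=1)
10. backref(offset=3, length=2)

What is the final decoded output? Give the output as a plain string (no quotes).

Token 1: literal('T'). Output: "T"
Token 2: literal('I'). Output: "TI"
Token 3: backref(off=1, len=2) (overlapping!). Copied 'II' from pos 1. Output: "TIII"
Token 4: literal('T'). Output: "TIIIT"
Token 5: backref(off=1, len=1). Copied 'T' from pos 4. Output: "TIIITT"
Token 6: literal('Y'). Output: "TIIITTY"
Token 7: backref(off=1, len=3) (overlapping!). Copied 'YYY' from pos 6. Output: "TIIITTYYYY"
Token 8: literal('H'). Output: "TIIITTYYYYH"
Token 9: backref(off=2, len=1). Copied 'Y' from pos 9. Output: "TIIITTYYYYHY"
Token 10: backref(off=3, len=2). Copied 'YH' from pos 9. Output: "TIIITTYYYYHYYH"

Answer: TIIITTYYYYHYYH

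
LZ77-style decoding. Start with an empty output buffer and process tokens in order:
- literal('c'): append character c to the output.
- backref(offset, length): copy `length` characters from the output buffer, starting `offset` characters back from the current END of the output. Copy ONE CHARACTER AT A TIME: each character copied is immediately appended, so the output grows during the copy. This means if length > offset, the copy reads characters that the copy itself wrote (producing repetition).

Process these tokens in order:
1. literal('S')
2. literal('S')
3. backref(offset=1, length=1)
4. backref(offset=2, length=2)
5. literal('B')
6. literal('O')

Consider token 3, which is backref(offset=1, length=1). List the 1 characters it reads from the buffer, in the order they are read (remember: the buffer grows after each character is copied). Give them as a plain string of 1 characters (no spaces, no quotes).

Token 1: literal('S'). Output: "S"
Token 2: literal('S'). Output: "SS"
Token 3: backref(off=1, len=1). Buffer before: "SS" (len 2)
  byte 1: read out[1]='S', append. Buffer now: "SSS"

Answer: S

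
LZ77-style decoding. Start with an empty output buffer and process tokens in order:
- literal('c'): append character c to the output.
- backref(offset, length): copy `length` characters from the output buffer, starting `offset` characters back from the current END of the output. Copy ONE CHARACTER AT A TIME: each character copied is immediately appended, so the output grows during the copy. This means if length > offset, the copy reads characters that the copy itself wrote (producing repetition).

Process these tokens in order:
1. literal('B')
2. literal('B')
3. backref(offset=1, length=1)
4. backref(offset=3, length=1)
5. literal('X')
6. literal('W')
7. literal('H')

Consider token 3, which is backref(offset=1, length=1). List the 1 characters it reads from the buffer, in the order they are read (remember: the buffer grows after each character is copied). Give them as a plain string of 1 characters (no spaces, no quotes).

Token 1: literal('B'). Output: "B"
Token 2: literal('B'). Output: "BB"
Token 3: backref(off=1, len=1). Buffer before: "BB" (len 2)
  byte 1: read out[1]='B', append. Buffer now: "BBB"

Answer: B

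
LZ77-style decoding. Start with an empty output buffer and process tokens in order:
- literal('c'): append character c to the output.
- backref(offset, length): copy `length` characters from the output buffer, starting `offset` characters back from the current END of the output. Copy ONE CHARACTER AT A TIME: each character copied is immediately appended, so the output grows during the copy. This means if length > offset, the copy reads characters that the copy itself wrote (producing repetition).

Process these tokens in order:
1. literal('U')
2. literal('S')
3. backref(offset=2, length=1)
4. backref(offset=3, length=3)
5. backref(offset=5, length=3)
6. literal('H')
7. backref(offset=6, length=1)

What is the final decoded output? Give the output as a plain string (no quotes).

Answer: USUUSUSUUHS

Derivation:
Token 1: literal('U'). Output: "U"
Token 2: literal('S'). Output: "US"
Token 3: backref(off=2, len=1). Copied 'U' from pos 0. Output: "USU"
Token 4: backref(off=3, len=3). Copied 'USU' from pos 0. Output: "USUUSU"
Token 5: backref(off=5, len=3). Copied 'SUU' from pos 1. Output: "USUUSUSUU"
Token 6: literal('H'). Output: "USUUSUSUUH"
Token 7: backref(off=6, len=1). Copied 'S' from pos 4. Output: "USUUSUSUUHS"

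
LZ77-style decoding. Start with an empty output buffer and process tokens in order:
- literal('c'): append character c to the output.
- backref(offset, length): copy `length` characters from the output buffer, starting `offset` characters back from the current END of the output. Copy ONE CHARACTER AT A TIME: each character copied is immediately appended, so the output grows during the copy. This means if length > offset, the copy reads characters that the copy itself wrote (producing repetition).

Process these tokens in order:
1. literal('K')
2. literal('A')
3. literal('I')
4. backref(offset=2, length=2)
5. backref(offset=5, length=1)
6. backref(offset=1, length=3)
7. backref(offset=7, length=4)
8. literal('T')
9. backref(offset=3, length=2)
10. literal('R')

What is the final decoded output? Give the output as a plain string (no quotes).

Token 1: literal('K'). Output: "K"
Token 2: literal('A'). Output: "KA"
Token 3: literal('I'). Output: "KAI"
Token 4: backref(off=2, len=2). Copied 'AI' from pos 1. Output: "KAIAI"
Token 5: backref(off=5, len=1). Copied 'K' from pos 0. Output: "KAIAIK"
Token 6: backref(off=1, len=3) (overlapping!). Copied 'KKK' from pos 5. Output: "KAIAIKKKK"
Token 7: backref(off=7, len=4). Copied 'IAIK' from pos 2. Output: "KAIAIKKKKIAIK"
Token 8: literal('T'). Output: "KAIAIKKKKIAIKT"
Token 9: backref(off=3, len=2). Copied 'IK' from pos 11. Output: "KAIAIKKKKIAIKTIK"
Token 10: literal('R'). Output: "KAIAIKKKKIAIKTIKR"

Answer: KAIAIKKKKIAIKTIKR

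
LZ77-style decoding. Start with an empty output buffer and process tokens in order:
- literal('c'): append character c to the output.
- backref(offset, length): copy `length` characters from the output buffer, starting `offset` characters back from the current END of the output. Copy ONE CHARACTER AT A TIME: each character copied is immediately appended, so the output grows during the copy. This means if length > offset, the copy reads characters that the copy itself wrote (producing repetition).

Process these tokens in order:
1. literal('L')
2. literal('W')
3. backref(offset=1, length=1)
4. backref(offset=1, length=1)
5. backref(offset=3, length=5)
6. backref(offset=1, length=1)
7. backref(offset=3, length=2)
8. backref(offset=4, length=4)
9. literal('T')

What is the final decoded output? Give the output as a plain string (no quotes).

Token 1: literal('L'). Output: "L"
Token 2: literal('W'). Output: "LW"
Token 3: backref(off=1, len=1). Copied 'W' from pos 1. Output: "LWW"
Token 4: backref(off=1, len=1). Copied 'W' from pos 2. Output: "LWWW"
Token 5: backref(off=3, len=5) (overlapping!). Copied 'WWWWW' from pos 1. Output: "LWWWWWWWW"
Token 6: backref(off=1, len=1). Copied 'W' from pos 8. Output: "LWWWWWWWWW"
Token 7: backref(off=3, len=2). Copied 'WW' from pos 7. Output: "LWWWWWWWWWWW"
Token 8: backref(off=4, len=4). Copied 'WWWW' from pos 8. Output: "LWWWWWWWWWWWWWWW"
Token 9: literal('T'). Output: "LWWWWWWWWWWWWWWWT"

Answer: LWWWWWWWWWWWWWWWT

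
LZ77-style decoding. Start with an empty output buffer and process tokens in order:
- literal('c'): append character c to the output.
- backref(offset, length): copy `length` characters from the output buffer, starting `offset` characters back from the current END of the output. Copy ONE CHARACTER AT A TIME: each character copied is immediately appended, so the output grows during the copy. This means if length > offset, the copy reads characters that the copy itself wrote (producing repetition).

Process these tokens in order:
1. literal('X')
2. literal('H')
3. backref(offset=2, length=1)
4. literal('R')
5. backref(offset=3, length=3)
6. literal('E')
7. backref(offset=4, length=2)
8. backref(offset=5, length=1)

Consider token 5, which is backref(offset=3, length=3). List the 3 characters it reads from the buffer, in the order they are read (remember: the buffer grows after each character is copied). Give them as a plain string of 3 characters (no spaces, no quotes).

Token 1: literal('X'). Output: "X"
Token 2: literal('H'). Output: "XH"
Token 3: backref(off=2, len=1). Copied 'X' from pos 0. Output: "XHX"
Token 4: literal('R'). Output: "XHXR"
Token 5: backref(off=3, len=3). Buffer before: "XHXR" (len 4)
  byte 1: read out[1]='H', append. Buffer now: "XHXRH"
  byte 2: read out[2]='X', append. Buffer now: "XHXRHX"
  byte 3: read out[3]='R', append. Buffer now: "XHXRHXR"

Answer: HXR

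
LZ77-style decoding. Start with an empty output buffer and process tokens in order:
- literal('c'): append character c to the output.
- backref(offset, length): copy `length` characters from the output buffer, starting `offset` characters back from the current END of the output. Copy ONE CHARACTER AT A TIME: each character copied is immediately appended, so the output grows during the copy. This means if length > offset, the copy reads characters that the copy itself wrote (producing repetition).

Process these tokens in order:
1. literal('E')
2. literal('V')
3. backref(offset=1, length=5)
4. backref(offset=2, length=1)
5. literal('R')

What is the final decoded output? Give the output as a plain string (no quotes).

Token 1: literal('E'). Output: "E"
Token 2: literal('V'). Output: "EV"
Token 3: backref(off=1, len=5) (overlapping!). Copied 'VVVVV' from pos 1. Output: "EVVVVVV"
Token 4: backref(off=2, len=1). Copied 'V' from pos 5. Output: "EVVVVVVV"
Token 5: literal('R'). Output: "EVVVVVVVR"

Answer: EVVVVVVVR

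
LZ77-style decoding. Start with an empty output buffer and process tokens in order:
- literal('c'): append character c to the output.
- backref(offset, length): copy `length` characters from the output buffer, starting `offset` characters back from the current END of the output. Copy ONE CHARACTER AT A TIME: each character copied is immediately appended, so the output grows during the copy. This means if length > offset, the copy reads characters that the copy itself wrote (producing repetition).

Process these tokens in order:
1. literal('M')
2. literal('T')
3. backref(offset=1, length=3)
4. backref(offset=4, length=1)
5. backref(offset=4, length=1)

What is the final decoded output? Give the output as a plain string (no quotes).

Answer: MTTTTTT

Derivation:
Token 1: literal('M'). Output: "M"
Token 2: literal('T'). Output: "MT"
Token 3: backref(off=1, len=3) (overlapping!). Copied 'TTT' from pos 1. Output: "MTTTT"
Token 4: backref(off=4, len=1). Copied 'T' from pos 1. Output: "MTTTTT"
Token 5: backref(off=4, len=1). Copied 'T' from pos 2. Output: "MTTTTTT"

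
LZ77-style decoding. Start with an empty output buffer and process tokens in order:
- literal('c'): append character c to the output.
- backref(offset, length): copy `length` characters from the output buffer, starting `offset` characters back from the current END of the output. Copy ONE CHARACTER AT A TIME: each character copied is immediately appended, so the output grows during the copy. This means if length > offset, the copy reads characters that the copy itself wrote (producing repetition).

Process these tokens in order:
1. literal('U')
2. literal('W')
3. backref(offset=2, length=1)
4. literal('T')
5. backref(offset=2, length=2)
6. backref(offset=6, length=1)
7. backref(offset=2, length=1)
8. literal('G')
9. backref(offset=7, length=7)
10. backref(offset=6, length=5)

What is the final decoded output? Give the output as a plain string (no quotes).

Token 1: literal('U'). Output: "U"
Token 2: literal('W'). Output: "UW"
Token 3: backref(off=2, len=1). Copied 'U' from pos 0. Output: "UWU"
Token 4: literal('T'). Output: "UWUT"
Token 5: backref(off=2, len=2). Copied 'UT' from pos 2. Output: "UWUTUT"
Token 6: backref(off=6, len=1). Copied 'U' from pos 0. Output: "UWUTUTU"
Token 7: backref(off=2, len=1). Copied 'T' from pos 5. Output: "UWUTUTUT"
Token 8: literal('G'). Output: "UWUTUTUTG"
Token 9: backref(off=7, len=7). Copied 'UTUTUTG' from pos 2. Output: "UWUTUTUTGUTUTUTG"
Token 10: backref(off=6, len=5). Copied 'TUTUT' from pos 10. Output: "UWUTUTUTGUTUTUTGTUTUT"

Answer: UWUTUTUTGUTUTUTGTUTUT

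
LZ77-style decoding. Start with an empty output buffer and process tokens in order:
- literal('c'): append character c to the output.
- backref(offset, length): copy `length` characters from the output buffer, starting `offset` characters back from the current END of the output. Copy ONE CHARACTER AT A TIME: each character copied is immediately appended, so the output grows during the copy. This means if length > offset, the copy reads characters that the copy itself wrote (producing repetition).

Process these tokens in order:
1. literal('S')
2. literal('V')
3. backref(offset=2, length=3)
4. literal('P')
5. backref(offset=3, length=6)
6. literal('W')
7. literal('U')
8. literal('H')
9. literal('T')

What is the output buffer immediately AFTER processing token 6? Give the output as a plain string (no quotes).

Token 1: literal('S'). Output: "S"
Token 2: literal('V'). Output: "SV"
Token 3: backref(off=2, len=3) (overlapping!). Copied 'SVS' from pos 0. Output: "SVSVS"
Token 4: literal('P'). Output: "SVSVSP"
Token 5: backref(off=3, len=6) (overlapping!). Copied 'VSPVSP' from pos 3. Output: "SVSVSPVSPVSP"
Token 6: literal('W'). Output: "SVSVSPVSPVSPW"

Answer: SVSVSPVSPVSPW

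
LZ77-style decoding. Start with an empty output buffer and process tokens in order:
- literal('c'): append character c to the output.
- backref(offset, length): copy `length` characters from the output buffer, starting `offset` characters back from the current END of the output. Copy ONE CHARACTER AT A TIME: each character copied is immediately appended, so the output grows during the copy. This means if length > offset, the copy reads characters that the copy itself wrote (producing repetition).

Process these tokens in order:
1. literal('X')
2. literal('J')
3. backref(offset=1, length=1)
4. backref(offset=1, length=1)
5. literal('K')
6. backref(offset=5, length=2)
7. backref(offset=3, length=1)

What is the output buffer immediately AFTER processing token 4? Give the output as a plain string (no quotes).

Answer: XJJJ

Derivation:
Token 1: literal('X'). Output: "X"
Token 2: literal('J'). Output: "XJ"
Token 3: backref(off=1, len=1). Copied 'J' from pos 1. Output: "XJJ"
Token 4: backref(off=1, len=1). Copied 'J' from pos 2. Output: "XJJJ"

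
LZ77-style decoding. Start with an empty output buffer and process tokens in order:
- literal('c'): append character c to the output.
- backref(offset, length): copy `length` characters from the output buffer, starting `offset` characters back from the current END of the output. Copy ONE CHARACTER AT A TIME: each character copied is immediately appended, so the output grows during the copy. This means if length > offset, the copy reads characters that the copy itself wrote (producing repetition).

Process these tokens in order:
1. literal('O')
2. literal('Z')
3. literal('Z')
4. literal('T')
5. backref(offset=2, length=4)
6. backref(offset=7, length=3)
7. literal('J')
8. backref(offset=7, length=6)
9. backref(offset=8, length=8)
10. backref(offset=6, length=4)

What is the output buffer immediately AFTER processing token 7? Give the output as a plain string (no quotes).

Token 1: literal('O'). Output: "O"
Token 2: literal('Z'). Output: "OZ"
Token 3: literal('Z'). Output: "OZZ"
Token 4: literal('T'). Output: "OZZT"
Token 5: backref(off=2, len=4) (overlapping!). Copied 'ZTZT' from pos 2. Output: "OZZTZTZT"
Token 6: backref(off=7, len=3). Copied 'ZZT' from pos 1. Output: "OZZTZTZTZZT"
Token 7: literal('J'). Output: "OZZTZTZTZZTJ"

Answer: OZZTZTZTZZTJ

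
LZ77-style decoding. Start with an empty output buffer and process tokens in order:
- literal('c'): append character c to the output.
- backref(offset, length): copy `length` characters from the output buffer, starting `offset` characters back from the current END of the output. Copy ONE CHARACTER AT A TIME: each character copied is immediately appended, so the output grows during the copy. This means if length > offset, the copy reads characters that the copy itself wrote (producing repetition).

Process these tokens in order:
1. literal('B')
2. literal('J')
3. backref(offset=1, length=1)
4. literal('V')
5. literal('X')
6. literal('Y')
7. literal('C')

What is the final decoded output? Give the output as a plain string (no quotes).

Answer: BJJVXYC

Derivation:
Token 1: literal('B'). Output: "B"
Token 2: literal('J'). Output: "BJ"
Token 3: backref(off=1, len=1). Copied 'J' from pos 1. Output: "BJJ"
Token 4: literal('V'). Output: "BJJV"
Token 5: literal('X'). Output: "BJJVX"
Token 6: literal('Y'). Output: "BJJVXY"
Token 7: literal('C'). Output: "BJJVXYC"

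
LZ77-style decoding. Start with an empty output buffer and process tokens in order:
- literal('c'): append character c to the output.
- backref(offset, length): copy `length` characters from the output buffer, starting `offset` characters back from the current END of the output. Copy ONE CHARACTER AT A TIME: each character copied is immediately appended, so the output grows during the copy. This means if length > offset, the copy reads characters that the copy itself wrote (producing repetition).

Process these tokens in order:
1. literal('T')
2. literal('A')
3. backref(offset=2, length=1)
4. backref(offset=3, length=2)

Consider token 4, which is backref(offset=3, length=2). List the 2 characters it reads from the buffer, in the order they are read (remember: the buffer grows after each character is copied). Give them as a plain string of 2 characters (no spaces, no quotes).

Answer: TA

Derivation:
Token 1: literal('T'). Output: "T"
Token 2: literal('A'). Output: "TA"
Token 3: backref(off=2, len=1). Copied 'T' from pos 0. Output: "TAT"
Token 4: backref(off=3, len=2). Buffer before: "TAT" (len 3)
  byte 1: read out[0]='T', append. Buffer now: "TATT"
  byte 2: read out[1]='A', append. Buffer now: "TATTA"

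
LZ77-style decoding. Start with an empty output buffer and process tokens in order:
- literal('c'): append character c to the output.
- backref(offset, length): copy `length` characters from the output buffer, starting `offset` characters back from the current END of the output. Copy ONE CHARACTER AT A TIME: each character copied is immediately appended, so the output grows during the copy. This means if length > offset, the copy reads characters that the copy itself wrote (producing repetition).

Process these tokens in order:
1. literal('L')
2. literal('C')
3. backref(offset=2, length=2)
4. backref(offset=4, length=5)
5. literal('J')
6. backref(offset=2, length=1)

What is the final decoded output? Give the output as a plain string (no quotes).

Answer: LCLCLCLCLJL

Derivation:
Token 1: literal('L'). Output: "L"
Token 2: literal('C'). Output: "LC"
Token 3: backref(off=2, len=2). Copied 'LC' from pos 0. Output: "LCLC"
Token 4: backref(off=4, len=5) (overlapping!). Copied 'LCLCL' from pos 0. Output: "LCLCLCLCL"
Token 5: literal('J'). Output: "LCLCLCLCLJ"
Token 6: backref(off=2, len=1). Copied 'L' from pos 8. Output: "LCLCLCLCLJL"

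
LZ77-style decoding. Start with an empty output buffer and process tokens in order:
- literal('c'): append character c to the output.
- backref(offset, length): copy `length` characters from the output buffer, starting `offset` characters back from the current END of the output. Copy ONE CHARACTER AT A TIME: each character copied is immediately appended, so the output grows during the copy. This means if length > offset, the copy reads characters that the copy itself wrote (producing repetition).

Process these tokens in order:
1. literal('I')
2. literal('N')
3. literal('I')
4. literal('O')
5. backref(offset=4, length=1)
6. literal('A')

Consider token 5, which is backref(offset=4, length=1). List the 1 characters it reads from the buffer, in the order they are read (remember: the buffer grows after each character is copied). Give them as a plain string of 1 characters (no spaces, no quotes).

Token 1: literal('I'). Output: "I"
Token 2: literal('N'). Output: "IN"
Token 3: literal('I'). Output: "INI"
Token 4: literal('O'). Output: "INIO"
Token 5: backref(off=4, len=1). Buffer before: "INIO" (len 4)
  byte 1: read out[0]='I', append. Buffer now: "INIOI"

Answer: I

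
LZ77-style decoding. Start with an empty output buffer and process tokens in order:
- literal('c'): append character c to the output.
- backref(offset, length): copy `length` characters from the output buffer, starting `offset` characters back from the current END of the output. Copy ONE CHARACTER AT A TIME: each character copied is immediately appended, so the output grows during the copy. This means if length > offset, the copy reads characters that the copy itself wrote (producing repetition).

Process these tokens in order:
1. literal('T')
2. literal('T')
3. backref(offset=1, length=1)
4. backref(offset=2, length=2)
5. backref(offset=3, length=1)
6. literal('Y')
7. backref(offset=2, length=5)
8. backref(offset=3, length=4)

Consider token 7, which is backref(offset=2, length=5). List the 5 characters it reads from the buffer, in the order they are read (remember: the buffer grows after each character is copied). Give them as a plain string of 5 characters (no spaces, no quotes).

Answer: TYTYT

Derivation:
Token 1: literal('T'). Output: "T"
Token 2: literal('T'). Output: "TT"
Token 3: backref(off=1, len=1). Copied 'T' from pos 1. Output: "TTT"
Token 4: backref(off=2, len=2). Copied 'TT' from pos 1. Output: "TTTTT"
Token 5: backref(off=3, len=1). Copied 'T' from pos 2. Output: "TTTTTT"
Token 6: literal('Y'). Output: "TTTTTTY"
Token 7: backref(off=2, len=5). Buffer before: "TTTTTTY" (len 7)
  byte 1: read out[5]='T', append. Buffer now: "TTTTTTYT"
  byte 2: read out[6]='Y', append. Buffer now: "TTTTTTYTY"
  byte 3: read out[7]='T', append. Buffer now: "TTTTTTYTYT"
  byte 4: read out[8]='Y', append. Buffer now: "TTTTTTYTYTY"
  byte 5: read out[9]='T', append. Buffer now: "TTTTTTYTYTYT"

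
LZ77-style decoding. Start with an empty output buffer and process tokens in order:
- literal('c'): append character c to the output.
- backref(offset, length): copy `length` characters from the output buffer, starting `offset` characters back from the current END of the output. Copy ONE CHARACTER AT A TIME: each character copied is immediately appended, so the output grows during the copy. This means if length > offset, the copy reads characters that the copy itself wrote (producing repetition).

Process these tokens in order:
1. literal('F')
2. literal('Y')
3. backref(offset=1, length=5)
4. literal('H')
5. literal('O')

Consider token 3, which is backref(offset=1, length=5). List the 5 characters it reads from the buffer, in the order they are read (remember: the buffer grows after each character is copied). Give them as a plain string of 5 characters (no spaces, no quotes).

Answer: YYYYY

Derivation:
Token 1: literal('F'). Output: "F"
Token 2: literal('Y'). Output: "FY"
Token 3: backref(off=1, len=5). Buffer before: "FY" (len 2)
  byte 1: read out[1]='Y', append. Buffer now: "FYY"
  byte 2: read out[2]='Y', append. Buffer now: "FYYY"
  byte 3: read out[3]='Y', append. Buffer now: "FYYYY"
  byte 4: read out[4]='Y', append. Buffer now: "FYYYYY"
  byte 5: read out[5]='Y', append. Buffer now: "FYYYYYY"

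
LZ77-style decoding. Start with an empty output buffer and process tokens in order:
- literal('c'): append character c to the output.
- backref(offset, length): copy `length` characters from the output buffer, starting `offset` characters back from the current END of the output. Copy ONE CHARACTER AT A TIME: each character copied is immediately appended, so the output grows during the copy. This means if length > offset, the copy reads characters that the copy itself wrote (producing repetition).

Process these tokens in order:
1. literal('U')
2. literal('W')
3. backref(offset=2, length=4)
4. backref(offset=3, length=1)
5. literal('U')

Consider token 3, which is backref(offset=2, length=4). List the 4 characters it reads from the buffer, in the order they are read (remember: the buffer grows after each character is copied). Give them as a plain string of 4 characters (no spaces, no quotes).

Token 1: literal('U'). Output: "U"
Token 2: literal('W'). Output: "UW"
Token 3: backref(off=2, len=4). Buffer before: "UW" (len 2)
  byte 1: read out[0]='U', append. Buffer now: "UWU"
  byte 2: read out[1]='W', append. Buffer now: "UWUW"
  byte 3: read out[2]='U', append. Buffer now: "UWUWU"
  byte 4: read out[3]='W', append. Buffer now: "UWUWUW"

Answer: UWUW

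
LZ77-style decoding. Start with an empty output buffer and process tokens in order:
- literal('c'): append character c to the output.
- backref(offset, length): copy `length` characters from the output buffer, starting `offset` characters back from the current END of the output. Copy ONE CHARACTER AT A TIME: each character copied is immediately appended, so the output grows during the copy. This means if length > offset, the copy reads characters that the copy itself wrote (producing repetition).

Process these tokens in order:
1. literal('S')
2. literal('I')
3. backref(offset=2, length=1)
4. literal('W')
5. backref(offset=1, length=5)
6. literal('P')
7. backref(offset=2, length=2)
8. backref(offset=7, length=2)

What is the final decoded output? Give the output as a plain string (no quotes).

Answer: SISWWWWWWPWPWW

Derivation:
Token 1: literal('S'). Output: "S"
Token 2: literal('I'). Output: "SI"
Token 3: backref(off=2, len=1). Copied 'S' from pos 0. Output: "SIS"
Token 4: literal('W'). Output: "SISW"
Token 5: backref(off=1, len=5) (overlapping!). Copied 'WWWWW' from pos 3. Output: "SISWWWWWW"
Token 6: literal('P'). Output: "SISWWWWWWP"
Token 7: backref(off=2, len=2). Copied 'WP' from pos 8. Output: "SISWWWWWWPWP"
Token 8: backref(off=7, len=2). Copied 'WW' from pos 5. Output: "SISWWWWWWPWPWW"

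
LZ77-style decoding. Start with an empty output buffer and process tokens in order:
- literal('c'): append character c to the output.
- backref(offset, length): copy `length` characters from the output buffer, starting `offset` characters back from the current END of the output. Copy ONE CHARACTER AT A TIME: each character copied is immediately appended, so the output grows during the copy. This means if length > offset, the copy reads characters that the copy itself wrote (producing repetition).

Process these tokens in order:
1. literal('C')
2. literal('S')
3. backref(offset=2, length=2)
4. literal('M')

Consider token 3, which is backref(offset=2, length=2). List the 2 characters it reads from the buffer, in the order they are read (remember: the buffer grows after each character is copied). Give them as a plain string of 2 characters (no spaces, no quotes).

Token 1: literal('C'). Output: "C"
Token 2: literal('S'). Output: "CS"
Token 3: backref(off=2, len=2). Buffer before: "CS" (len 2)
  byte 1: read out[0]='C', append. Buffer now: "CSC"
  byte 2: read out[1]='S', append. Buffer now: "CSCS"

Answer: CS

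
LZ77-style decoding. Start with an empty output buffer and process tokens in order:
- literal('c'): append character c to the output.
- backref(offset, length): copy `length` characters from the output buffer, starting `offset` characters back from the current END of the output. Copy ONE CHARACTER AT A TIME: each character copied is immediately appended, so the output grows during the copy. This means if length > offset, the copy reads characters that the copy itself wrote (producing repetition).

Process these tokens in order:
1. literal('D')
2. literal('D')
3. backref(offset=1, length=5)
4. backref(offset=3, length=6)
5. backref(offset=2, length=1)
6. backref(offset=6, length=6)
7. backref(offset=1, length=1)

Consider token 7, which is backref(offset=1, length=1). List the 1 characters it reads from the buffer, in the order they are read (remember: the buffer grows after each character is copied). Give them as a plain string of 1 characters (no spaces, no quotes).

Token 1: literal('D'). Output: "D"
Token 2: literal('D'). Output: "DD"
Token 3: backref(off=1, len=5) (overlapping!). Copied 'DDDDD' from pos 1. Output: "DDDDDDD"
Token 4: backref(off=3, len=6) (overlapping!). Copied 'DDDDDD' from pos 4. Output: "DDDDDDDDDDDDD"
Token 5: backref(off=2, len=1). Copied 'D' from pos 11. Output: "DDDDDDDDDDDDDD"
Token 6: backref(off=6, len=6). Copied 'DDDDDD' from pos 8. Output: "DDDDDDDDDDDDDDDDDDDD"
Token 7: backref(off=1, len=1). Buffer before: "DDDDDDDDDDDDDDDDDDDD" (len 20)
  byte 1: read out[19]='D', append. Buffer now: "DDDDDDDDDDDDDDDDDDDDD"

Answer: D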